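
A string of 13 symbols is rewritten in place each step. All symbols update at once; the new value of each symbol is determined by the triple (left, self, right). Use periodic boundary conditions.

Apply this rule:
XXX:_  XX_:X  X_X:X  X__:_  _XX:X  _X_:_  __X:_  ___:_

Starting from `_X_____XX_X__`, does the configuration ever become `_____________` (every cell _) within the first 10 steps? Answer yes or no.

step 1: _______XXX___
step 2: _______X_X___
step 3: ________X____
step 4: _____________
all cells are _ at step 4

yes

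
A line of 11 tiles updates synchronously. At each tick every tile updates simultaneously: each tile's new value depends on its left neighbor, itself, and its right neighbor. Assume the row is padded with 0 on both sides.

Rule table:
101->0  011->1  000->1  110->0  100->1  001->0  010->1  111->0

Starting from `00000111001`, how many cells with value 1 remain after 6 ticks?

tick 1: 11110100101
tick 2: 10000110101
tick 3: 11110100101  (repeats tick 1; period 2)
tick 6: 10000110101
count of 1: 5

5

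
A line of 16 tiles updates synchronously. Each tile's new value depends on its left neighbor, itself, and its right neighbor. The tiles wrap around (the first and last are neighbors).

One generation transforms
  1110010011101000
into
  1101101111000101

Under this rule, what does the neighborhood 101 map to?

At position 11 the neighborhood is 101; the next row has 0 there.

0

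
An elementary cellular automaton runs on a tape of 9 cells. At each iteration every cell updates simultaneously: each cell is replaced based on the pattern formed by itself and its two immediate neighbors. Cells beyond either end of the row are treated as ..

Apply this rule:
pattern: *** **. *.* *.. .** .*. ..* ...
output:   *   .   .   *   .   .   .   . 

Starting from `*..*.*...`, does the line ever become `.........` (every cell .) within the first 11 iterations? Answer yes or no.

.*....*..
..*....*.
...*....*
....*....
.....*...
......*..
.......*.
........*
.........
all cells are . at iteration 9

yes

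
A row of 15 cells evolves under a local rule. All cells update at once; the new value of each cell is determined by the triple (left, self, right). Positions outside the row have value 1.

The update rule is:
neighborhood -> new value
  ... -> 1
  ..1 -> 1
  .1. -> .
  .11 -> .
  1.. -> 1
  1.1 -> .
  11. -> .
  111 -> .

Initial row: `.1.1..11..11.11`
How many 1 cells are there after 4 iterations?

....11..11.....
1111..11..11111
....11..11.....  (repeats iteration 1; period 2)
iteration 4: 1111..11..11111
count of 1: 11

11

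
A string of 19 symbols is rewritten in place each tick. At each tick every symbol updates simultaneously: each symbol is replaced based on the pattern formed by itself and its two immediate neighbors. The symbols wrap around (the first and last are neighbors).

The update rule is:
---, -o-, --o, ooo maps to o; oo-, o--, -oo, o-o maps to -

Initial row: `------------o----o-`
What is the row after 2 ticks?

-ooooooooooo---oo--

ooooooooooooo-oooo-
-ooooooooooo---oo--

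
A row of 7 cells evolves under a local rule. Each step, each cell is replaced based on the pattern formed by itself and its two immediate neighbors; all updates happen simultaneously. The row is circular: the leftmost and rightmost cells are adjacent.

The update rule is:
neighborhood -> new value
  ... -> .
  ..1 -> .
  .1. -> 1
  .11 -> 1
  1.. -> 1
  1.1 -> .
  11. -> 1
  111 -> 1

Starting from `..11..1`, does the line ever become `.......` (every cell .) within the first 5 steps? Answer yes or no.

no

1.111.1
1.111.1  (fixed point — unchanged through step 5)
step 5 is 1.111.1, still not uniform .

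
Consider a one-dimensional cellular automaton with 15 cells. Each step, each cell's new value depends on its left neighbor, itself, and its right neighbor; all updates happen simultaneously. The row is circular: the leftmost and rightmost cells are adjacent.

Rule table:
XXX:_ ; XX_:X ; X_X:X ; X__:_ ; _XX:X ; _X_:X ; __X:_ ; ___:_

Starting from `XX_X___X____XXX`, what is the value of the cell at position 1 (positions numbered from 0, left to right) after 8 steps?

step 1: _XXX___X____X__
step 2: _X_X___X____X__
step 3: _XXX___X____X__  (repeats step 1; period 2)
step 8: _X_X___X____X__
position 1 holds X

X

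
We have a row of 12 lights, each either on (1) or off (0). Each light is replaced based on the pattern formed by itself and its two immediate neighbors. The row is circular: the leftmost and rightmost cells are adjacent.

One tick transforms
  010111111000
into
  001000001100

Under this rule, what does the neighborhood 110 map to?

1

At position 8 the neighborhood is 110; the next row has 1 there.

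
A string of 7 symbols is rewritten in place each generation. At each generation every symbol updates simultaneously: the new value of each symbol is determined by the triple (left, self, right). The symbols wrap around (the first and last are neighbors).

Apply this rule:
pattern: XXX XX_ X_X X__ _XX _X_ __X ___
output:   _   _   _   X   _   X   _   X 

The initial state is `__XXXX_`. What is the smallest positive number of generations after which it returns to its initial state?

14

X_____X
_XXXX__
_____XX
XXXX___
____XX_
XXX___X
___XX__
XX___XX
__XX___
X___XXX
_XX____
___XXXX
XX_____
__XXXX_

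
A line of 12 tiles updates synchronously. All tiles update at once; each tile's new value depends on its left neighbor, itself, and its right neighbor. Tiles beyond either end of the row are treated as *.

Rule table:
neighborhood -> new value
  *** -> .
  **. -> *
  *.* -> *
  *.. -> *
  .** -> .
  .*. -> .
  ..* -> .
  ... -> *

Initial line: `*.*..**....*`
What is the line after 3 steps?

*.**.***..**

**.*..****..
.**.*....**.
*.**.***..**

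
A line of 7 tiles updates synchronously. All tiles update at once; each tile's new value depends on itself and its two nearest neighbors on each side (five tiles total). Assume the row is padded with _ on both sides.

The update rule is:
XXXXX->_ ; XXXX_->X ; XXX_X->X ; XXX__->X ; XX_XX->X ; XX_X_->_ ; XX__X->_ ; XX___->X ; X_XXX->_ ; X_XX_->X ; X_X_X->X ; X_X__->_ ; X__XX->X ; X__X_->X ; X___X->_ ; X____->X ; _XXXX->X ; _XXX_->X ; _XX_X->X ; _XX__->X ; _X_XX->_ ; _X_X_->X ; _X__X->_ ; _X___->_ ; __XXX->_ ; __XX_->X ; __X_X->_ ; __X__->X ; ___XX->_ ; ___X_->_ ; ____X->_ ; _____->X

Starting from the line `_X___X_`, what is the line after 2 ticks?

_X___X_  (fixed point — unchanged through tick 2)

_X___X_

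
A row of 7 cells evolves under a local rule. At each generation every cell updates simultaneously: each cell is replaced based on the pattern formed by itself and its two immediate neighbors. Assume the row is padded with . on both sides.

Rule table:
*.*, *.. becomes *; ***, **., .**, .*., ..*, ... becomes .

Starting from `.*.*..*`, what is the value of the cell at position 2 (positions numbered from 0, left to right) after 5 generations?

..*.*..
...*.*.
....*.*
.....*.
......*
position 2 holds .

.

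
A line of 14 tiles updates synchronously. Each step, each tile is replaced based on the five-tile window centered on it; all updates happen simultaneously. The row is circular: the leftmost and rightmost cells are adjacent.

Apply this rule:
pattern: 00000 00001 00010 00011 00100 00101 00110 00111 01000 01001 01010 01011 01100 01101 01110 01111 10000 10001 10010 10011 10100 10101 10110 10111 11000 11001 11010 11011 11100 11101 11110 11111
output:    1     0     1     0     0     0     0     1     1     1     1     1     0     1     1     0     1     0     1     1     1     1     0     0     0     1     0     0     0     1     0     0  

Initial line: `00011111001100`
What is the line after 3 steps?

step 1: 10010000110001
step 2: 01101100000000
step 3: 00100001111110

00100001111110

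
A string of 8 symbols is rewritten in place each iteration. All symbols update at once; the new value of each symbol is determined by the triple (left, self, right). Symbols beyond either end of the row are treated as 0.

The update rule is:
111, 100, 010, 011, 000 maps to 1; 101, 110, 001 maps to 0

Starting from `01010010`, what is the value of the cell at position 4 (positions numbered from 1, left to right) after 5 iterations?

iteration 1: 01011011
iteration 2: 01010010  (repeats iteration 0; period 2)
iteration 5: 01011011
position 4 holds 1

1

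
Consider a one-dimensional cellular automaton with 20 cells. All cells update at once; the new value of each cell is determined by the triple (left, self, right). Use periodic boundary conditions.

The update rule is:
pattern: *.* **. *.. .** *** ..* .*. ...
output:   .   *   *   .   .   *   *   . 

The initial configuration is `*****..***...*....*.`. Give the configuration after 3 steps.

....***..**.***..**.
...*..***.*...***.**
*.****..*.**.*..*..*

*.****..*.**.*..*..*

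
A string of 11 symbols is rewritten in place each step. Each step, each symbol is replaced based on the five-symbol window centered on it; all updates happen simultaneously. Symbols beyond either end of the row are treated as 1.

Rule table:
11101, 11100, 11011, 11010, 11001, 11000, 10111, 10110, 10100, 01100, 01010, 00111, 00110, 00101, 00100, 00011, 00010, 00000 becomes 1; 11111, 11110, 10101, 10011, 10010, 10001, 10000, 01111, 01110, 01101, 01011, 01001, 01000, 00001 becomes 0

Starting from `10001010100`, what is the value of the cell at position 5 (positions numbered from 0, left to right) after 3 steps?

11011101100
01110111110
11011100011
position 5 holds 1

1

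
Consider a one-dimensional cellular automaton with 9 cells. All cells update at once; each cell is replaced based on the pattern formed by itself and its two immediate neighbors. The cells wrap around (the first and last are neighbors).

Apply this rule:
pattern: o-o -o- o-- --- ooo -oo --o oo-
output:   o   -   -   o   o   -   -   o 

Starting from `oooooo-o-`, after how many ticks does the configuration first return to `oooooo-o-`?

-oooooo-o
o-oooooo-
-o-oooooo
o-o-ooooo
oo-o-oooo
ooo-o-ooo
oooo-o-oo
ooooo-o-o
oooooo-o-

9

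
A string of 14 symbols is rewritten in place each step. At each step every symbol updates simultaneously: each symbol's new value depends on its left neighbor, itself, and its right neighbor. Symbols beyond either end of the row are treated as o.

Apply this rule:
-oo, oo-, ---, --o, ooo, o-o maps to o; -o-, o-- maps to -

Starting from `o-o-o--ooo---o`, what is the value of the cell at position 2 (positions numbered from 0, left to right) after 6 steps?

step 1: oo-o--oooo-ooo
step 2: ooo--ooooooooo
step 3: ooo-oooooooooo
step 4: oooooooooooooo
step 5: oooooooooooooo  (fixed point — unchanged through step 6)
position 2 holds o

o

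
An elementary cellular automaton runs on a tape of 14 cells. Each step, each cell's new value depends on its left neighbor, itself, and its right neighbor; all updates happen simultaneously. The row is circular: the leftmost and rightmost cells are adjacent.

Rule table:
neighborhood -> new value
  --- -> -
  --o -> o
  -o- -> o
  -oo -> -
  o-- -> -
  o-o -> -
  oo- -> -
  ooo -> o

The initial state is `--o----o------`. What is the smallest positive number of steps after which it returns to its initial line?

-oo---oo------
o----o--------
o---oo-------o
---o--------o-
--oo-------oo-
-o--------o---
oo-------oo---
--------o----o
-------oo---oo
------o----o--
-----oo---oo--
----o----o----
---oo---oo----
--o----o------

14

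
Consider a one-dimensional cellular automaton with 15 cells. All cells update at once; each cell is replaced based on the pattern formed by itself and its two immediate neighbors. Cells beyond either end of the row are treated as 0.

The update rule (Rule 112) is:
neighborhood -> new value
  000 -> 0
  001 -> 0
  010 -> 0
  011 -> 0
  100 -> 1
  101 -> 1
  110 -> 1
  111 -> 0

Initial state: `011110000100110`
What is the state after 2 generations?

000001100001001

000011000010011
000001100001001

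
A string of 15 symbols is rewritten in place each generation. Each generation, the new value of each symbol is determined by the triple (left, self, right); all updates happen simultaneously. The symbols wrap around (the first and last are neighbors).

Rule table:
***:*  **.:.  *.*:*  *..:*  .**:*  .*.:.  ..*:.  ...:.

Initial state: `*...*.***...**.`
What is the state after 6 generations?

..*.*.*.*.*.*.*

.*...***.*..*.*
*.*..**.*.*..*.
.*.*.*.*.*.*..*
*.*.*.*.*.*.*..
.*.*.*.*.*.*.*.
..*.*.*.*.*.*.*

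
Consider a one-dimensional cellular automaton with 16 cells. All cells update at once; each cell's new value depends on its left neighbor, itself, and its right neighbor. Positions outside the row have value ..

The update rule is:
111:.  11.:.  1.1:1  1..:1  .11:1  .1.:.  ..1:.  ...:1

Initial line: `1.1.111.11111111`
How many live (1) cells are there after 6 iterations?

.1.11..11.......
..11.1.1.1111111
1.1.1.1.11......
.1.1.1.11.111111
..1.1.11.11.....
1..1.11.11.11111
count of 1: 11

11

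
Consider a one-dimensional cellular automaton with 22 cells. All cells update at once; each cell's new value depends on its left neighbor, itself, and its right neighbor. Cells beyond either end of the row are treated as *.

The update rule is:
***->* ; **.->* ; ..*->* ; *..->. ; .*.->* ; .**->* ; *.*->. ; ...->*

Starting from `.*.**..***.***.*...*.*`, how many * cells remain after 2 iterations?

.*.**.****.***.*.***.*
.*.**.****.***.*.***.*
count of *: 15

15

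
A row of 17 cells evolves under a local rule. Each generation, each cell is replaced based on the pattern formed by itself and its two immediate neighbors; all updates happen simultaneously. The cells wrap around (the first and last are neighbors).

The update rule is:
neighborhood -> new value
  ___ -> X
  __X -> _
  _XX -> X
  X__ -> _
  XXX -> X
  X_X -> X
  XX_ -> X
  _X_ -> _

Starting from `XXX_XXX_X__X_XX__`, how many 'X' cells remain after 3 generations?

15

XXXXXXXX____XXX__
XXXXXXXX_XX_XXX__
XXXXXXXXXXXXXXX__
count of X: 15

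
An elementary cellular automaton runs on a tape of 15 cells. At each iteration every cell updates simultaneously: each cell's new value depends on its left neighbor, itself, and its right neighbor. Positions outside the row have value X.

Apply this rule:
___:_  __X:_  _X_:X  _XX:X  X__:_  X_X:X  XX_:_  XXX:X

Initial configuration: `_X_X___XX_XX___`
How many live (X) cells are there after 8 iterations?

XXXX___X_XX____
XXX____XXX_____
XX_____XX______
X______X_______
_______X_______
_______X_______  (fixed point — unchanged through iteration 8)
count of X: 1

1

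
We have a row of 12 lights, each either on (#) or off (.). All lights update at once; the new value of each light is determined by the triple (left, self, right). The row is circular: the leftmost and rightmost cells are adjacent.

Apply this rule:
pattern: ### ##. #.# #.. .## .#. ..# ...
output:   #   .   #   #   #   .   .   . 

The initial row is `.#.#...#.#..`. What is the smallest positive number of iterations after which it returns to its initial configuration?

..#.#...#.#.
...#.#...#.#
#...#.#...#.
.#...#.#...#
#.#...#.#...
.#.#...#.#..

6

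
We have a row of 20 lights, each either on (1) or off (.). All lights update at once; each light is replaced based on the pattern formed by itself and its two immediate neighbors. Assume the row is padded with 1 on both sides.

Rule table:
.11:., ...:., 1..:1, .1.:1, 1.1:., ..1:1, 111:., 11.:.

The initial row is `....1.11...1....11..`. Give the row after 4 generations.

1..11...1.111..1..11
.11..1.11....11111..
...111...1..1.....11
1.1...1.111111...1..

1.1...1.111111...1..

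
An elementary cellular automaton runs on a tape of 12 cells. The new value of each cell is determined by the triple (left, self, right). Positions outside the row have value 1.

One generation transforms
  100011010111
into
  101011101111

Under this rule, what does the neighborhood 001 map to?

0

At position 3 the neighborhood is 001; the next row has 0 there.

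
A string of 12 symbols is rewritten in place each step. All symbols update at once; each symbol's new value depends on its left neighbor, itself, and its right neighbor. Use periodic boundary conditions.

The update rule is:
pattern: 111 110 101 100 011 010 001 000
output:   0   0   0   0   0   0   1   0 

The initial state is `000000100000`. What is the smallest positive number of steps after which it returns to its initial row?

12

000001000000
000010000000
000100000000
001000000000
010000000000
100000000000
000000000001
000000000010
000000000100
000000001000
000000010000
000000100000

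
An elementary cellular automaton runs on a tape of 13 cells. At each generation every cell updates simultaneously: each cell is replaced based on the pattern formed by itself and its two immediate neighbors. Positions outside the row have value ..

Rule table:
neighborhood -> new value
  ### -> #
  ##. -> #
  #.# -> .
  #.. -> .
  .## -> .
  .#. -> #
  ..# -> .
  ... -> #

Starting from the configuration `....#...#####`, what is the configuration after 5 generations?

#.#.#.#.#.#.#

###.#.#..####
.##.#.#...###
..#.#.#.#..##
#.#.#.#.#...#
#.#.#.#.#.#.#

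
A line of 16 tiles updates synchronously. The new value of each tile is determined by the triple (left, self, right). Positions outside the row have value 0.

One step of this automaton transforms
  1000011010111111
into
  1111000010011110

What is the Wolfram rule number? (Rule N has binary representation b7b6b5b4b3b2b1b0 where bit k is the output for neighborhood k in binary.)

149

position 11: 111 → 1  (bit 7 = 1)
position 6: 110 → 0  (bit 6 = 0)
position 7: 101 → 0  (bit 5 = 0)
position 1: 100 → 1  (bit 4 = 1)
position 5: 011 → 0  (bit 3 = 0)
position 0: 010 → 1  (bit 2 = 1)
position 4: 001 → 0  (bit 1 = 0)
position 2: 000 → 1  (bit 0 = 1)
bits b7..b0 = 10010101 = 149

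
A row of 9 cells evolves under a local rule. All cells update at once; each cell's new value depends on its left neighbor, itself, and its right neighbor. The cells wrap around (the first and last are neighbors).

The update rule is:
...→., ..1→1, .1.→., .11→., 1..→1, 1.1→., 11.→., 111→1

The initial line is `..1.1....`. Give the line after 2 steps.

1.1.1.1..

.1...1...
1.1.1.1..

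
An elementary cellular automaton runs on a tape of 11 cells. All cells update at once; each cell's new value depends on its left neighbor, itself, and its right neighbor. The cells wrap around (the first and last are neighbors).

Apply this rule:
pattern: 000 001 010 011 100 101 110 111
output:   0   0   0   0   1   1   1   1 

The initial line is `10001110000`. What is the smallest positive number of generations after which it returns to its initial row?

11

01000111000
00100011100
00010001110
00001000111
10000100011
11000010001
11100001000
01110000100
00111000010
00011100001
10001110000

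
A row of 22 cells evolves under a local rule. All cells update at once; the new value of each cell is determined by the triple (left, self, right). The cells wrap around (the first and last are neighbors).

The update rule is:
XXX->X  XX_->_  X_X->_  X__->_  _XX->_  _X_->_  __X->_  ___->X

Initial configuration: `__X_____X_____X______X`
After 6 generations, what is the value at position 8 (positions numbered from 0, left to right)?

X

____XXX___XXX___XXXX__
XXX__X__X__X__X__XX__X
XX____________________
___XXXXXXXXXXXXXXXXXX_
XX__XXXXXXXXXXXXXXXX__
_____XXXXXXXXXXXXXX___
position 8 holds X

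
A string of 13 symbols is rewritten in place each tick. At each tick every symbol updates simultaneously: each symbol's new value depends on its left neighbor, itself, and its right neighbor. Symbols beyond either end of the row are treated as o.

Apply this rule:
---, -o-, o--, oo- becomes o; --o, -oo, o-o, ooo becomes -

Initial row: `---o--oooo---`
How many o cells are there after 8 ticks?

tick 1: oo-oo----ooo-
tick 2: -o--oooo---o-
tick 3: -oo----ooo-o-
tick 4: --oooo---o-o-
tick 5: o----ooo-o-o-
tick 6: oooo---o-o-o-
tick 7: ---ooo-o-o-o-
tick 8: oo---o-o-o-o-
count of o: 6

6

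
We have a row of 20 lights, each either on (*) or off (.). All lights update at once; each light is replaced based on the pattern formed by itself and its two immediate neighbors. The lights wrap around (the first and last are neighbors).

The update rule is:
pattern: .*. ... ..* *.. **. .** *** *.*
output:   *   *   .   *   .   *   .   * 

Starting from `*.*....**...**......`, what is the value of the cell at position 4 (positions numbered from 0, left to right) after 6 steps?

*

step 1: ******.*.**.*.*****.
step 2: *.....****.****....*
step 3: .****.*...**...***.*
step 4: **...****.*.**.*..**
step 5: ..**.*...****.***.*.
step 6: *.*.****.*...**..***
position 4 holds *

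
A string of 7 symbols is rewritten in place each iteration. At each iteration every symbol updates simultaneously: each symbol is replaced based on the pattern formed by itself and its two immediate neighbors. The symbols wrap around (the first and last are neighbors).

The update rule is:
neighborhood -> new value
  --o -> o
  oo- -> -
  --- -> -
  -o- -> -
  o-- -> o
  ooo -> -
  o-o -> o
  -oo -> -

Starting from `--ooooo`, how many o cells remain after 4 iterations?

oo-----
--o---o
oo-o-o-
--o-o-o
count of o: 3

3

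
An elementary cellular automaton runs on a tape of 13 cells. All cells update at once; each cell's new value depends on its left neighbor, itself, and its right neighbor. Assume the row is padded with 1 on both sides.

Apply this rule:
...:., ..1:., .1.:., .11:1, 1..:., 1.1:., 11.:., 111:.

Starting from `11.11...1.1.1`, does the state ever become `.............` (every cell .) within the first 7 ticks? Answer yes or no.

tick 1: ...1........1
tick 2: ............1
tick 3: ............1  (fixed point — unchanged through tick 7)
tick 7 is ............1, still not uniform .

no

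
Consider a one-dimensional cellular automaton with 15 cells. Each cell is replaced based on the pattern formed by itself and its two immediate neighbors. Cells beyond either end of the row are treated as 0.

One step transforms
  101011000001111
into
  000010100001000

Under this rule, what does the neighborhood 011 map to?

At position 4 the neighborhood is 011; the next row has 1 there.

1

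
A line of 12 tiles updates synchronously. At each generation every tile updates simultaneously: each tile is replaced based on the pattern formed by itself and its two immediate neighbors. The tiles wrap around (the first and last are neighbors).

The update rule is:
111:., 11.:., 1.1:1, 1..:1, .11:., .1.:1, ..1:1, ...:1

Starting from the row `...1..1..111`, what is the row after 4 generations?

111111111...
.........111
111111111...  (repeats generation 1; period 2)
generation 4: .........111

.........111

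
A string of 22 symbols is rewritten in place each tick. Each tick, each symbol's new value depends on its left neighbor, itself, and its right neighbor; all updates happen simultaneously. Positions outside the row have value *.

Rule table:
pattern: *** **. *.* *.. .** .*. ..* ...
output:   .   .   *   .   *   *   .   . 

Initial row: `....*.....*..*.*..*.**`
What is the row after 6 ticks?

....*.....*..***..***.
....*.....*..*....*..*
....*.....*..*....*..*  (fixed point — unchanged through tick 6)

....*.....*..*....*..*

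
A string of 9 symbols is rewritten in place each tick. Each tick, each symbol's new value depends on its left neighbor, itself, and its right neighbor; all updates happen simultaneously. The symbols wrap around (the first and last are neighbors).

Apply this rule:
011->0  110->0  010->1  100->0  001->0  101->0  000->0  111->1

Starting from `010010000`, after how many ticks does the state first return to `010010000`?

010010000

1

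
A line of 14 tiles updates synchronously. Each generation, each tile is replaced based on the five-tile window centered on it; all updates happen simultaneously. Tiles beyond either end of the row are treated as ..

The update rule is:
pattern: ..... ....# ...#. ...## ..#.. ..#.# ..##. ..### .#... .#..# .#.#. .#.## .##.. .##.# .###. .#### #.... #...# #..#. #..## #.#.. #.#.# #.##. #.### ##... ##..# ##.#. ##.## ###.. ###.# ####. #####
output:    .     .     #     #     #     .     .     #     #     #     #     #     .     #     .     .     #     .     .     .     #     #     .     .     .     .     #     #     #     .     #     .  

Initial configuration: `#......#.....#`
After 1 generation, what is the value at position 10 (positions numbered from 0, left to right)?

.

###...####..##
position 10 holds .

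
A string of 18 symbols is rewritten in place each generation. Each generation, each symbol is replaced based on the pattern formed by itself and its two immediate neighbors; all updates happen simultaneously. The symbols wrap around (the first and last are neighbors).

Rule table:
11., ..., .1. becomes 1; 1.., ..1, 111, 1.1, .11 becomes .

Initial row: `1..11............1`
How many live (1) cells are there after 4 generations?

5

generation 1: 1...1.1111111111..
generation 2: 1.1.1..........1..
generation 3: 1.1.1.11111111.1..
generation 4: 1.1.1........1.1..
count of 1: 5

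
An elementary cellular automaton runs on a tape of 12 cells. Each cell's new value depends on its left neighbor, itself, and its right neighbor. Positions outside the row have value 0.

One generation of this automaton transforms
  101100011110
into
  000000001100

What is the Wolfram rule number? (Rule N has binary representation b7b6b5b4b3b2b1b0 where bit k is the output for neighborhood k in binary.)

position 8: 111 → 1  (bit 7 = 1)
position 3: 110 → 0  (bit 6 = 0)
position 1: 101 → 0  (bit 5 = 0)
position 4: 100 → 0  (bit 4 = 0)
position 2: 011 → 0  (bit 3 = 0)
position 0: 010 → 0  (bit 2 = 0)
position 6: 001 → 0  (bit 1 = 0)
position 5: 000 → 0  (bit 0 = 0)
bits b7..b0 = 10000000 = 128

128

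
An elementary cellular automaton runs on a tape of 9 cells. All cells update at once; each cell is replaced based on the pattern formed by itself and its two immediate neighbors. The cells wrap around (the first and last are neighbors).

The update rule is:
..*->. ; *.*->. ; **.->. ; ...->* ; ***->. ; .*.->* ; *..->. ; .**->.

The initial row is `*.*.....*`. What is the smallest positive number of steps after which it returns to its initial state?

..*.***..
*.*.....*

2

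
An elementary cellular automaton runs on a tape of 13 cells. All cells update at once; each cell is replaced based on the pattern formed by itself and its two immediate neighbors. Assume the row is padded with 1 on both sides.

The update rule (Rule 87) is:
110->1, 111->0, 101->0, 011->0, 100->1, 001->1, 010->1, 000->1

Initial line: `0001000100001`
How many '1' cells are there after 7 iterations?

1111111111110
0000000000010
1111111111110  (repeats iteration 1; period 2)
iteration 7: 1111111111110
count of 1: 12

12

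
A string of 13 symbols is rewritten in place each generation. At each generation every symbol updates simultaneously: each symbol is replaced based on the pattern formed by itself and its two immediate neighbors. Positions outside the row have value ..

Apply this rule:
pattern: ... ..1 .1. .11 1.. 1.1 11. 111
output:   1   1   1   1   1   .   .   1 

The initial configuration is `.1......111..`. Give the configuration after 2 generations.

generation 1: 1111111111.11
generation 2: 111111111..1.

111111111..1.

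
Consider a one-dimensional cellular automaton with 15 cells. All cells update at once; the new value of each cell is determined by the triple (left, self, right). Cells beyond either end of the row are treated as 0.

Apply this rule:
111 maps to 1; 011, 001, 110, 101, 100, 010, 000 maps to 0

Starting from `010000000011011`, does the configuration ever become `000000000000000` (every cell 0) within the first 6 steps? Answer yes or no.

yes

000000000000000
all cells are 0 at step 1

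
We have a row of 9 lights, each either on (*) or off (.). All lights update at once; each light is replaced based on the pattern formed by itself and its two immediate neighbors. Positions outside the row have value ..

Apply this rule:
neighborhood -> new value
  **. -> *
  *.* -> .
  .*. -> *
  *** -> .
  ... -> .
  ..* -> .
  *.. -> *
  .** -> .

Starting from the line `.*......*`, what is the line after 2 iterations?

.**.....*
..**....*

..**....*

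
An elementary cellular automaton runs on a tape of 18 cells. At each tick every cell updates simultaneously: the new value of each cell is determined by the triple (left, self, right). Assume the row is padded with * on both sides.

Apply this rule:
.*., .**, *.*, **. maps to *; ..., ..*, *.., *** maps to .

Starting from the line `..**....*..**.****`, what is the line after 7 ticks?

..**....*..****...
..**....*..*..*...
..**....*..*..*...  (fixed point — unchanged through tick 7)

..**....*..*..*...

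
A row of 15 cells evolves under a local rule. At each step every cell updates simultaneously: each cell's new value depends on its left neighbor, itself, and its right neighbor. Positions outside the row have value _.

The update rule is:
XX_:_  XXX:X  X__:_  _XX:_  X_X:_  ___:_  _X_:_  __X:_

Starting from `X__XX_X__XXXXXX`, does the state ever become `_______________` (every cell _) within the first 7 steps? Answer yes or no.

__________XXXX_
___________XX__
_______________
all cells are _ at step 3

yes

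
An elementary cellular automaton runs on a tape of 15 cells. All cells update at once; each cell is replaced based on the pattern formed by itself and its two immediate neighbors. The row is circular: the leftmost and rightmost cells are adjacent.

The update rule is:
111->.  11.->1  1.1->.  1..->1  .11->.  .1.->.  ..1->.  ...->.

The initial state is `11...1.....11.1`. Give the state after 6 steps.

step 1: .11...1.....1..
step 2: ..11...1.....1.
step 3: ...11...1.....1
step 4: 1...11...1.....
step 5: .1...11...1....
step 6: ..1...11...1...

..1...11...1...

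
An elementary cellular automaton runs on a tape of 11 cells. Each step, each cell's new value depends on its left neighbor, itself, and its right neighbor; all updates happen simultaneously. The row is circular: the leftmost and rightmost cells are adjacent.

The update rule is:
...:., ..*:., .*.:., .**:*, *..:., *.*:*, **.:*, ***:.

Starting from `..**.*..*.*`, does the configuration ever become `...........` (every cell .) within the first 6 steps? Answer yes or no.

yes

..***....*.
..*.*......
...*.......
...........
all cells are . at step 4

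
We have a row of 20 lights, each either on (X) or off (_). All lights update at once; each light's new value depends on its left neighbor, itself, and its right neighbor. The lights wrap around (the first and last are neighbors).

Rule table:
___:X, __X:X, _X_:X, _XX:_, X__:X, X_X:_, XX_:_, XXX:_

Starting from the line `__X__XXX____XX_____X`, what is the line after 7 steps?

step 1: XXXXX___XXXX__XXXXXX
step 2: _____XXX____XX______
step 3: XXXXX___XXXX__XXXXXX  (repeats step 1; period 2)
step 7: XXXXX___XXXX__XXXXXX

XXXXX___XXXX__XXXXXX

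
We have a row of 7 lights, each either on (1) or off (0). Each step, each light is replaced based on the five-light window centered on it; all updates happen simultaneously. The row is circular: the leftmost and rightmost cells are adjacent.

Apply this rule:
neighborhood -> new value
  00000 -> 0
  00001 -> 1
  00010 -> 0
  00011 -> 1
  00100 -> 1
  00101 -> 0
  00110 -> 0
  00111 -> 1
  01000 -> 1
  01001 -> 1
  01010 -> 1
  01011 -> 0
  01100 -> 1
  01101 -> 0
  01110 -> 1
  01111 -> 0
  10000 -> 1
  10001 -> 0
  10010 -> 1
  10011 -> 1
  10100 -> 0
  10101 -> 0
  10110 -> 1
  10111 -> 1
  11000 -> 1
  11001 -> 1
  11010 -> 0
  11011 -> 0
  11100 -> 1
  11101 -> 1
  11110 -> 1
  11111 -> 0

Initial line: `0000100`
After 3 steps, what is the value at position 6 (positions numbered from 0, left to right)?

0010111
1100111
1111100
position 6 holds 0

0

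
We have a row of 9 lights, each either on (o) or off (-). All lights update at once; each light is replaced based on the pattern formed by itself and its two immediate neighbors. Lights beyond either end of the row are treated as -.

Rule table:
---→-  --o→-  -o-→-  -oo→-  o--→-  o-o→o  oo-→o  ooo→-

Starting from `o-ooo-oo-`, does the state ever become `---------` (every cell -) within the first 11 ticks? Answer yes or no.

-o--oo-o-
-----oo--
------o--
---------
all cells are - at tick 4

yes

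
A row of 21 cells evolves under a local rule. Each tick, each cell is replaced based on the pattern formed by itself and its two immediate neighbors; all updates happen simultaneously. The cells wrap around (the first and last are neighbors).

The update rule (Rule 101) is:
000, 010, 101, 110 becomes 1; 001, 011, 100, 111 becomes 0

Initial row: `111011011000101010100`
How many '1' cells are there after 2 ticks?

001101101010111111100
100110111111000000101
count of 1: 11

11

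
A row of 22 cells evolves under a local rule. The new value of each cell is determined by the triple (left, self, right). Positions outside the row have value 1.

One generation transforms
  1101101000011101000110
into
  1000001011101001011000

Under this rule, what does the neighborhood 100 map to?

At position 7 the neighborhood is 100; the next row has 0 there.

0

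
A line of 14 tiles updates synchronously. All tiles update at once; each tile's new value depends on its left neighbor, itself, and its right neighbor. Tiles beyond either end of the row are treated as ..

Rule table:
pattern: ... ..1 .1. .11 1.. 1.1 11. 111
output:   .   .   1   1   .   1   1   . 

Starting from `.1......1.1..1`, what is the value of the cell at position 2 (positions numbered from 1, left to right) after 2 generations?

1

generation 1: .1......111..1
generation 2: .1......1.1..1
position 2 holds 1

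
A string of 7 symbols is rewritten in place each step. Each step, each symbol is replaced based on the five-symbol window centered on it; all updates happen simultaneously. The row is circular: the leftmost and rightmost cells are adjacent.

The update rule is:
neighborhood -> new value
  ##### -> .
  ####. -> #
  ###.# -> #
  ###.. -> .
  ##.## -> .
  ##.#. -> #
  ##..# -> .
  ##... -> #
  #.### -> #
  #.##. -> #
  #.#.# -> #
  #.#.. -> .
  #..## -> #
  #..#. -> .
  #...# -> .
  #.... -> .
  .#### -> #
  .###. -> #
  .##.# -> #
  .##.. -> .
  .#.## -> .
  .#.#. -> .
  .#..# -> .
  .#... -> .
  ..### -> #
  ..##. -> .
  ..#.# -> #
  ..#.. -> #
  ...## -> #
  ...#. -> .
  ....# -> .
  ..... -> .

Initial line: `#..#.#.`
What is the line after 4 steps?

...#...

step 1: ...#.#.
step 2: ...#...
step 3: ...#...  (fixed point — unchanged through step 4)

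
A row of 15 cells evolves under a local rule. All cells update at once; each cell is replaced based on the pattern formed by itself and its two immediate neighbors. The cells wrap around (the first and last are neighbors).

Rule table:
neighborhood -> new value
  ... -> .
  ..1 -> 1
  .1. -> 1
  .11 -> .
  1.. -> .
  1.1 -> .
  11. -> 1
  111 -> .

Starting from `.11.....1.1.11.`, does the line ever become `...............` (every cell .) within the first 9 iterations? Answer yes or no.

1.1....11.1..1.
1.1...1.1.1.11.
1.1..11.1.1..1.
1.1.1.1.1.1.11.
1.1.1.1.1.1..1.
1.1.1.1.1.1.11.  (repeats iteration 4; period 2)
iteration 9: 1.1.1.1.1.1..1.
iteration 9 is 1.1.1.1.1.1..1., still not uniform .

no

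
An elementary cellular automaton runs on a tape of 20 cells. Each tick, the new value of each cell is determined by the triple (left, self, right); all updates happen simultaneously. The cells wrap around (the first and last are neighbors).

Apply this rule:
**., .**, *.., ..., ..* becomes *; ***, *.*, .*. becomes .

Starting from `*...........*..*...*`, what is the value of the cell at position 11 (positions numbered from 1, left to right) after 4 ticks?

tick 1: ************.**.****
tick 2: ...........*.**.*...
tick 3: ***********..**..***
tick 4: ..........********..
position 11 holds *

*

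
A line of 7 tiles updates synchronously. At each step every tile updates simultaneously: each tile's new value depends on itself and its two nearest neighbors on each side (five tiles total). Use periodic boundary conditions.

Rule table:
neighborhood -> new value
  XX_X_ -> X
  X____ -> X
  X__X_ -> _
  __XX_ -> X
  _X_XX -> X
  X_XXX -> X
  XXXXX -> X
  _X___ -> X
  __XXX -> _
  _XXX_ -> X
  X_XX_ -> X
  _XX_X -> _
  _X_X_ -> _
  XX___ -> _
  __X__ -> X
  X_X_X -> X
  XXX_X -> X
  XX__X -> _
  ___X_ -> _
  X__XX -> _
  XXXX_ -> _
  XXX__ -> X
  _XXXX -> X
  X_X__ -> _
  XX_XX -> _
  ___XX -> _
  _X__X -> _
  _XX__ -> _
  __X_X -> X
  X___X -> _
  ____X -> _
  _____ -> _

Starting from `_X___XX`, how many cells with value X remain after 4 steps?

X_X__X_
X____X_
_XX__X_
_X___X_
count of X: 2

2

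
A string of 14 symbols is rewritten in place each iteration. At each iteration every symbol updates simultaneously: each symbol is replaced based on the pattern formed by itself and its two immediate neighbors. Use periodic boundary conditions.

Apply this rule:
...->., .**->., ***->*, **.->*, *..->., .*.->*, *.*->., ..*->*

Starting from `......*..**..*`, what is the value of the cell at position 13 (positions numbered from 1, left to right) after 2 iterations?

.....**.*.*.**
....*.*.*.*..*
position 13 holds .

.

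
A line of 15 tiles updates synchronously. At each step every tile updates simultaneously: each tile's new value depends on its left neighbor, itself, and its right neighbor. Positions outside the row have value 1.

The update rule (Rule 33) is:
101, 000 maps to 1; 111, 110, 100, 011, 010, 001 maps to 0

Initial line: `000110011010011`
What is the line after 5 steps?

step 1: 010000000100000
step 2: 100111110001110
step 3: 000000000100001
step 4: 011111110001100
step 5: 100000000100000

100000000100000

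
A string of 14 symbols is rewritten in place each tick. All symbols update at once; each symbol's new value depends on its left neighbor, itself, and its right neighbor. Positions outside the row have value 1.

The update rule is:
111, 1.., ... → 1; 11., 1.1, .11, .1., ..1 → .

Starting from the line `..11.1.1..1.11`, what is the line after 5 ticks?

.1...11..1111.

1.......1....1
.111111..111..
..1111.1..1.1.
1..11...1.....
.1...11..1111.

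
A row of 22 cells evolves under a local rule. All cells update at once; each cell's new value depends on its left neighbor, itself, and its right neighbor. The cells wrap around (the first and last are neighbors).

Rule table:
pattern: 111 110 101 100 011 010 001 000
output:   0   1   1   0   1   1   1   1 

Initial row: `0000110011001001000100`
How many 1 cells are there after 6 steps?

1111110111011011011101
0000011101111111110111
0111110111000000011101
1100011101011111110111
0101110111110000011100
1111011100010111110101
count of 1: 15

15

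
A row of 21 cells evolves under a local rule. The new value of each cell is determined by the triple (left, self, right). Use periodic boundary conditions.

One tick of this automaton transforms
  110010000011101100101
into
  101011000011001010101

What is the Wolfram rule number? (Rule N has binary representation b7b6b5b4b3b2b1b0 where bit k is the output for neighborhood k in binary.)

position 0: 111 → 1  (bit 7 = 1)
position 1: 110 → 0  (bit 6 = 0)
position 13: 101 → 0  (bit 5 = 0)
position 2: 100 → 1  (bit 4 = 1)
position 10: 011 → 1  (bit 3 = 1)
position 4: 010 → 1  (bit 2 = 1)
position 3: 001 → 0  (bit 1 = 0)
position 6: 000 → 0  (bit 0 = 0)
bits b7..b0 = 10011100 = 156

156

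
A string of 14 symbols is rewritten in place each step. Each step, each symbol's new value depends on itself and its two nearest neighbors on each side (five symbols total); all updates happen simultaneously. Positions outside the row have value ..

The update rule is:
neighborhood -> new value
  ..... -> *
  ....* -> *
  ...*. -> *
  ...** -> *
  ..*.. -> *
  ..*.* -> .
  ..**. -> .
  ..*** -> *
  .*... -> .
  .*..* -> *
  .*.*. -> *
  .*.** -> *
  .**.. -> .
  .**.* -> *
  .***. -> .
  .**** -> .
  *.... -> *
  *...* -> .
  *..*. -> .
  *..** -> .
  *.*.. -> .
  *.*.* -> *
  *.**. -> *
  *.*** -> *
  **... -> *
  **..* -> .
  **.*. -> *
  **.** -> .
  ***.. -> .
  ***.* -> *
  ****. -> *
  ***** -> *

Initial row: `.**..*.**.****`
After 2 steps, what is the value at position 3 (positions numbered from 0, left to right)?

*

*.....***.*.*.
*.*****.****..
position 3 holds *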